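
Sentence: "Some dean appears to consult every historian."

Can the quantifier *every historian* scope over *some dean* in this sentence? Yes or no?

Raising constructions are monoclausal for scope purposes; *every historian* is not separated from *some dean* by any island.
With no island boundary between them, the object can take inverse scope over the subject via ordinary QR within the clause.

Yes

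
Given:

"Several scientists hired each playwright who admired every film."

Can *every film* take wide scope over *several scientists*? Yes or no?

No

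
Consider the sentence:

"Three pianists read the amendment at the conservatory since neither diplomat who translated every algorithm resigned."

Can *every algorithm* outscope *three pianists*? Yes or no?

No

*every algorithm* is embedded in the relative clause *who translated every algorithm*, which is itself inside the adjunct *since neither diplomat who translated every algorithm resigned*.
Both the relative clause and the enclosing adjunct are scope islands; QR cannot cross either.
So *every algorithm* cannot raise high enough to outscope *three pianists*; only the surface ordering *three pianists* > *every algorithm* is available.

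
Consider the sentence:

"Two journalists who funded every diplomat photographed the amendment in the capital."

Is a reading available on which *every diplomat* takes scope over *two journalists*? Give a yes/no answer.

No

The DP *every diplomat* is contained in the relative clause *who funded every diplomat*.
Relative clauses block scope extraction: QR cannot target a position outside the modified NP.
So *every diplomat* cannot raise high enough to outscope *two journalists*; only the surface ordering *two journalists* > *every diplomat* is available.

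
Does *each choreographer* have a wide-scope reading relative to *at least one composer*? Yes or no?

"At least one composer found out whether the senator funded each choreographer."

The target quantifier *each choreographer* is part of the embedded question *whether the senator funded each choreographer*.
QR across an interrogative CP boundary is ruled out as a wh-island violation.
*each choreographer* is confined to the island and cannot take scope over *at least one composer*.
(Only the surface reading survives: one fixed composer with respect to all the relevant choreographers.)

No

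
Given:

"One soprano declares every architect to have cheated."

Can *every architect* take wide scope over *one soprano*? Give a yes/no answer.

Yes

*every architect* is the subject of an ECM infinitive — the infinitival complement of an ECM verb is not a scope island, so *every architect* can raise into the matrix clause.
With no island boundary between them, the object can take inverse scope over the subject via ordinary QR within the clause.
Both orderings are possible: *one soprano* > *every architect* and *every architect* > *one soprano*.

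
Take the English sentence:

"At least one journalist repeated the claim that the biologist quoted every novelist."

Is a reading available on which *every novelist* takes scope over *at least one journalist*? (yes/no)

*every novelist* sits inside the complex NP *the claim that the biologist quoted every novelist*.
Noun-complement clauses are scope islands (the Complex NP Constraint): a quantifier inside one cannot scope into the matrix.
Hence only narrow scope for *every novelist* (under *at least one journalist*) survives.

No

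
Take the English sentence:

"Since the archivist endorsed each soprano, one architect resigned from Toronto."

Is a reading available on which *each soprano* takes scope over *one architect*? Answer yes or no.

No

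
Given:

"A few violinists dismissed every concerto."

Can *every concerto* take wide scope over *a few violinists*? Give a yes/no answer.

Yes

*a few violinists* and *every concerto* are co-arguments of the matrix verb, with nothing but a clause-internal boundary between them.
With no island boundary between them, the object can take inverse scope over the subject via ordinary QR within the clause.
So *every concerto* > *a few violinists* is among the available readings.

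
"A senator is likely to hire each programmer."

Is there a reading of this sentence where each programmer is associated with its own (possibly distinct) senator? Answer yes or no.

Yes

This is the *each programmer* > *a senator* reading.
*each programmer* is inside a raising infinitive, which is transparent to QR (no CP barrier), so it behaves as a matrix argument.
Clause-internal QR can adjoin the lower DP above the subject, yielding the inverse reading.
The sentence is scopally ambiguous between *a senator* > *each programmer* and *each programmer* > *a senator*.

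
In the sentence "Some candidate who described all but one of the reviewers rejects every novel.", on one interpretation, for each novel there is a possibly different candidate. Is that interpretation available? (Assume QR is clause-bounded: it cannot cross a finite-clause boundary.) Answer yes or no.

That reading corresponds to *every novel* > *some candidate*.
*every novel* sits in the matrix clause, not in the relative clause on *some candidate*.
Clause-internal QR can adjoin the lower DP above the subject, yielding the inverse reading.

Yes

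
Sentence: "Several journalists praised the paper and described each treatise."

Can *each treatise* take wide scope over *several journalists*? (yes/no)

The target quantifier *each treatise* is part of one conjunct of the coordinate structure (*described each treatise*).
Asymmetric QR out of one conjunct violates the Coordinate Structure Constraint.
There is no licit LF on which *each treatise* c-commands *several journalists*.

No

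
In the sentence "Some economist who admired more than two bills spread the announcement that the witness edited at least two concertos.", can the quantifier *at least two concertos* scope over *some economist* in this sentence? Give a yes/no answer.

No

The target quantifier *at least two concertos* is part of the complex NP *the announcement that the witness edited at least two concertos*.
Since the clause is the complement of a nominal head, the CNPC blocks scope extraction.
There is no licit LF on which *at least two concertos* c-commands *some economist*.
(Only the surface reading survives: one fixed economist with respect to all the relevant concertos.)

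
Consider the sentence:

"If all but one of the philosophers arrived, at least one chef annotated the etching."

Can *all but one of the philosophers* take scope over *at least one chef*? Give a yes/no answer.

No

*all but one of the philosophers* sits inside the adjunct clause *if all but one of the philosophers arrived*.
Adverbial clauses are not L-marked, so they are barriers for QR — the quantifier cannot escape the adjunct.
*all but one of the philosophers* is confined to the island and cannot take scope over *at least one chef*.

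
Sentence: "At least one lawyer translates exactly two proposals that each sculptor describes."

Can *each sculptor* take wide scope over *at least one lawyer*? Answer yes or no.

The DP *each sculptor* is contained in the relative clause *that each sculptor describes* modifying *exactly two proposals*.
The relative clause forms an island for QR, so the quantifier is confined to the head noun's restrictor.
The inverse ordering *each sculptor* > *at least one lawyer* is therefore underivable.

No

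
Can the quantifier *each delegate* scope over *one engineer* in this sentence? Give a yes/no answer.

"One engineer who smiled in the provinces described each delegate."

*each delegate* sits in the matrix clause, not in the relative clause on *one engineer*.
No island intervenes, so both surface and inverse scope are derivable.

Yes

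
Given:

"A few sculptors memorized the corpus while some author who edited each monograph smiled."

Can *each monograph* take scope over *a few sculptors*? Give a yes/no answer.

The target quantifier *each monograph* is part of the relative clause *who edited each monograph*, which is itself inside the adjunct *while some author who edited each monograph smiled*.
Two island boundaries intervene — the relative clause and the adjunct. Either alone would block QR.
So *each monograph* cannot raise to a position above *a few sculptors*.

No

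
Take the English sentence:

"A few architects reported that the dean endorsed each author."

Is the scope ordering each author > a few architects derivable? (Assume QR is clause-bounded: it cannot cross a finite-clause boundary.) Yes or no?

No

Structurally, *each author* is inside the finite complement clause *that the dean endorsed each author*.
With QR restricted to its own tensed clause, the embedded quantifier cannot reach a matrix scope position.
So the wide-scope reading for *each author* is blocked.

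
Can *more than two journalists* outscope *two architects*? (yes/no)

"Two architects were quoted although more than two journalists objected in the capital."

The DP *more than two journalists* is contained in the adjunct clause *although more than two journalists objected in the capital*.
Scope out of an adjunct clause is unavailable: QR respects the adjunct-island constraint.
The inverse ordering *more than two journalists* > *two architects* is therefore underivable.

No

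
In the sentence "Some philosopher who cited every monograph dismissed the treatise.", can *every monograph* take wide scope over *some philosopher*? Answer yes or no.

No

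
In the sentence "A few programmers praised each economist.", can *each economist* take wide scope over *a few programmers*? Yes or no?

*a few programmers* and *each economist* are co-arguments of the matrix verb, with nothing but a clause-internal boundary between them.
Since no island is crossed, the inverse ordering is licensed alongside surface scope.

Yes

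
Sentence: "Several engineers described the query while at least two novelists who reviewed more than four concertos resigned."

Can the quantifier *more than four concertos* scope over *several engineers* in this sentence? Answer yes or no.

No

*more than four concertos* is embedded in the relative clause *who reviewed more than four concertos*, which is itself inside the adjunct *while at least two novelists who reviewed more than four concertos resigned*.
Nested islands: the RC island is itself inside an adjunct island, so wide scope is doubly excluded.
So *more than four concertos* cannot raise high enough to outscope *several engineers*; only the surface ordering *several engineers* > *more than four concertos* is available.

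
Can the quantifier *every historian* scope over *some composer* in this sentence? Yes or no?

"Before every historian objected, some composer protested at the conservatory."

No

*every historian* sits inside the adjunct clause *before every historian objected*.
The adjunct-island constraint bars QR out of an adverbial clause.
*every historian* > *some composer* would require crossing that boundary, which is illicit.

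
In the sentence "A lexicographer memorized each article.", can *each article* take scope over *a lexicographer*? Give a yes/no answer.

*each article* and *a lexicographer* are in the same minimal clause.
QR within a single clause is free, so the lower quantifier may take scope over the higher one.

Yes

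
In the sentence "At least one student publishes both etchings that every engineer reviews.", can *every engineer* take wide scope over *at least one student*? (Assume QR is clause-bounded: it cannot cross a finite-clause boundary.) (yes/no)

*every engineer* is embedded in the relative clause *that every engineer reviews* modifying *both etchings*.
A relative clause is a scope island — quantifier raising cannot cross its boundary.
So the wide-scope reading for *every engineer* is blocked.
(Only the surface reading survives: one fixed student with respect to all the relevant engineers.)

No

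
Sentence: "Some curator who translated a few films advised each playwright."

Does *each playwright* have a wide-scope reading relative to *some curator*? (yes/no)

Yes

*each playwright* is a matrix argument; only *some curator* is modified by the relative clause *who translated a few films*, so the RC island is irrelevant to the target quantifier.
Since no island is crossed, the inverse ordering is licensed alongside surface scope.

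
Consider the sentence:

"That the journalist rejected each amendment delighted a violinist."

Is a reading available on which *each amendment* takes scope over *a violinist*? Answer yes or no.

*each amendment* sits inside the sentential subject *that the journalist rejected each amendment*.
Subjects — clausal subjects included — are islands for extraction, and QR is no exception.
*each amendment* > *a violinist* would require crossing that boundary, which is illicit.

No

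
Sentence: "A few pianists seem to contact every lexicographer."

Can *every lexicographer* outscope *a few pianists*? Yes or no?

Yes

Infinitival complements of raising predicates do not block QR; *every lexicographer* and *a few pianists* are effectively clausemates.
Clause-internal QR can adjoin the lower DP above the subject, yielding the inverse reading.
The sentence is scopally ambiguous between *a few pianists* > *every lexicographer* and *every lexicographer* > *a few pianists*.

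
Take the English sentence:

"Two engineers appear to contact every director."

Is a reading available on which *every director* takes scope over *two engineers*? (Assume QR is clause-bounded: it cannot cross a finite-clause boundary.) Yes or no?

Raising constructions are monoclausal for scope purposes; *every director* is not separated from *two engineers* by any island.
Since no island is crossed, the inverse ordering is licensed alongside surface scope.
So *every director* > *two engineers* is among the available readings.

Yes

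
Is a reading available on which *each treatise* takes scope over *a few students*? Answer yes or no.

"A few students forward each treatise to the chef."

*each treatise* and *a few students* are in the same minimal clause.
Ordinary QR to a clause-peripheral position gives the wide-scope LF for the lower DP.

Yes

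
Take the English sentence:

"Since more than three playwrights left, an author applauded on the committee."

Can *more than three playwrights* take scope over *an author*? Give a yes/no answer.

The DP *more than three playwrights* is contained in the adjunct clause *since more than three playwrights left*.
Since the clause is an adjunct (not a complement), the Adjunct Condition blocks QR across its edge.
There is no licit LF on which *more than three playwrights* c-commands *an author*.

No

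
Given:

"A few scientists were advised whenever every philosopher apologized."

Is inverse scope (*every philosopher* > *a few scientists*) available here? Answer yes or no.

*every philosopher* occurs within the adjunct clause *whenever every philosopher apologized*.
The adjunct-island constraint bars QR out of an adverbial clause.
*every philosopher* > *a few scientists* would require crossing that boundary, which is illicit.

No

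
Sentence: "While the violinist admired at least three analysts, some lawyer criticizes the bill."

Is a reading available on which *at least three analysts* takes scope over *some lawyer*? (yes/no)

No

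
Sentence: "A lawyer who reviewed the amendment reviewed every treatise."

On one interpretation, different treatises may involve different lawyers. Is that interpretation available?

Yes

That reading corresponds to *every treatise* > *a lawyer*.
*every treatise* sits in the matrix clause, not in the relative clause on *a lawyer*.
Since no island is crossed, the inverse ordering is licensed alongside surface scope.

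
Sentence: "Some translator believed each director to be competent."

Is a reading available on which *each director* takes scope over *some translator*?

*each director* is the subject of an ECM infinitive — the infinitival complement of an ECM verb is not a scope island, so *each director* can raise into the matrix clause.
No island intervenes, so both surface and inverse scope are derivable.
So *each director* > *some translator* is among the available readings.

Yes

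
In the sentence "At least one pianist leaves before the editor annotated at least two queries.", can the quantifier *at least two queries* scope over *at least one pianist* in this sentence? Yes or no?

No

The DP *at least two queries* is contained in the adjunct clause *before the editor annotated at least two queries*.
The adjunct-island constraint bars QR out of an adverbial clause.
So *at least two queries* cannot raise high enough to outscope *at least one pianist*; only the surface ordering *at least one pianist* > *at least two queries* is available.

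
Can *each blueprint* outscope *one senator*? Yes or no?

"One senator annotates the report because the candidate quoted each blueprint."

No

The target quantifier *each blueprint* is part of the adjunct clause *because the candidate quoted each blueprint*.
Adjuncts are opaque for quantifier raising; a quantifier in an adjunct stays inside it.
So *each blueprint* cannot raise to a position above *one senator*.
(Only the surface reading survives: one fixed senator with respect to all the relevant blueprints.)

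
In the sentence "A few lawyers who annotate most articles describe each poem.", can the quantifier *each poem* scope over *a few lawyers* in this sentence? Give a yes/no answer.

*each poem* sits in the matrix clause, not in the relative clause on *a few lawyers*.
Nothing blocks QR of the lower DP to a position above the higher one, so inverse scope is available.
So *each poem* > *a few lawyers* is among the available readings.

Yes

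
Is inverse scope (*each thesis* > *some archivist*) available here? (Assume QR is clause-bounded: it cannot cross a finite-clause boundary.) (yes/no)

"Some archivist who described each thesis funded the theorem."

No

*each thesis* occurs within the relative clause *who described each thesis*.
Relative clauses block scope extraction: QR cannot target a position outside the modified NP.
The inverse ordering *each thesis* > *some archivist* is therefore underivable.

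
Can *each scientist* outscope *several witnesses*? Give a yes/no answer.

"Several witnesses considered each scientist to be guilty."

Yes

The ECM infinitive is scope-transparent — *each scientist* is free to raise above *several witnesses*.
Clause-internal QR can adjoin the lower DP above the subject, yielding the inverse reading.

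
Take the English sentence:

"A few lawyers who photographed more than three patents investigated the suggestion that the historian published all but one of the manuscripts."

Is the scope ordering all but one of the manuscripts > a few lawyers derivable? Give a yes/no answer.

*all but one of the manuscripts* sits inside the complex NP *the suggestion that the historian published all but one of the manuscripts*.
The Complex NP Constraint bars QR out of the complement clause of a noun.
So the wide-scope reading for *all but one of the manuscripts* is blocked.

No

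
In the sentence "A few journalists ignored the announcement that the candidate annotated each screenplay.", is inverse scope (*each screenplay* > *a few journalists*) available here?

No

*each screenplay* is embedded in the complex NP *the announcement that the candidate annotated each screenplay*.
A that-clause complement to a noun is an island; QR cannot cross the NP boundary.
*each screenplay* is confined to the island and cannot take scope over *a few journalists*.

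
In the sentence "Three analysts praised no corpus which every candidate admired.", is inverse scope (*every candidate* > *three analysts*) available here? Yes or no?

Structurally, *every candidate* is inside the relative clause *which every candidate admired* modifying *no corpus*.
Relative clauses are scope islands: a quantifier cannot QR out of a relative clause to take scope in the matrix clause.
The inverse ordering *every candidate* > *three analysts* is therefore underivable.

No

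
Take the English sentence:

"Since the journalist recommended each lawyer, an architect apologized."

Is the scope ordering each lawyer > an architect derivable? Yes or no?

*each lawyer* occurs within the adjunct clause *since the journalist recommended each lawyer*.
Adverbial clauses are not L-marked, so they are barriers for QR — the quantifier cannot escape the adjunct.
So the wide-scope reading for *each lawyer* is blocked.

No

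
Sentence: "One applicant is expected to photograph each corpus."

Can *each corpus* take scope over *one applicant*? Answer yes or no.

Yes

*each corpus* is inside a raising infinitive, which is transparent to QR (no CP barrier), so it behaves as a matrix argument.
QR within a single clause is free, so the lower quantifier may take scope over the higher one.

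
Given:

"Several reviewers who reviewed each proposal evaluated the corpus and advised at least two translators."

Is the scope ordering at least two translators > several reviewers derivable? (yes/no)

No

Structurally, *at least two translators* is inside one conjunct of the coordinate structure (*advised at least two translators*).
A quantifier cannot raise out of one conjunct of a coordination across the whole coordinate structure — the CSC applies to QR.
*at least two translators* is confined to the island and cannot take scope over *several reviewers*.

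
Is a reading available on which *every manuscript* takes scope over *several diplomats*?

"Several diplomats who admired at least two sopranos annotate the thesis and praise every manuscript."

No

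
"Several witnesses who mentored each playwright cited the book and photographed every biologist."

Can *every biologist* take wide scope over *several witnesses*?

The target quantifier *every biologist* is part of one conjunct of the coordinate structure (*photographed every biologist*).
QR out of a conjunct would have to apply non-ATB, which the CSC forbids.
Hence only narrow scope for *every biologist* (under *several witnesses*) survives.

No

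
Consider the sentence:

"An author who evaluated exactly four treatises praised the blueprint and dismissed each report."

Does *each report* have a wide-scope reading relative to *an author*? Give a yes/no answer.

The target quantifier *each report* is part of one conjunct of the coordinate structure (*dismissed each report*).
Coordinate structures are islands for non-across-the-board movement, QR included.
The inverse ordering *each report* > *an author* is therefore underivable.

No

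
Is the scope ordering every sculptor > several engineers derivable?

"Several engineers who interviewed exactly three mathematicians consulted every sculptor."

Yes

The relative clause *who interviewed exactly three mathematicians* modifies *several engineers*, but *every sculptor* is not inside that relative clause — it is an argument of the matrix verb.
Ordinary QR to a clause-peripheral position gives the wide-scope LF for the lower DP.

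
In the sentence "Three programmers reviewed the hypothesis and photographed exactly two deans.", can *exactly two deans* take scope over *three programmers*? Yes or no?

No

The target quantifier *exactly two deans* is part of one conjunct of the coordinate structure (*photographed exactly two deans*).
Asymmetric QR out of one conjunct violates the Coordinate Structure Constraint.
*exactly two deans* is confined to the island and cannot take scope over *three programmers*.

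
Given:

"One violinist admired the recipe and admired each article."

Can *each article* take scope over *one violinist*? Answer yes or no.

The DP *each article* is contained in one conjunct of the coordinate structure (*admired each article*).
QR out of a conjunct would have to apply non-ATB, which the CSC forbids.
There is no licit LF on which *each article* c-commands *one violinist*.

No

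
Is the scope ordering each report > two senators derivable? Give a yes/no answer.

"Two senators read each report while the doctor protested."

The adjunct clause does not contain *each report*, which is the matrix object.
QR within a single clause is free, so the lower quantifier may take scope over the higher one.

Yes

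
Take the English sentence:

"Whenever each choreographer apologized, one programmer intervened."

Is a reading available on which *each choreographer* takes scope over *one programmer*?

No

*each choreographer* occurs within the adjunct clause *whenever each choreographer apologized*.
Scope out of an adjunct clause is unavailable: QR respects the adjunct-island constraint.
So the wide-scope reading for *each choreographer* is blocked.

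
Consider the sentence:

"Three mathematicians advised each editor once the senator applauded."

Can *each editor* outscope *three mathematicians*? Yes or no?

Yes

The adjunct island is irrelevant here — *each editor* and *three mathematicians* are both in the matrix clause.
Since no island is crossed, the inverse ordering is licensed alongside surface scope.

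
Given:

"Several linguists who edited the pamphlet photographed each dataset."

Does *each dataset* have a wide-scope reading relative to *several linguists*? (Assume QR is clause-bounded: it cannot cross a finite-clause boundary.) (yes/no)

The relative clause *who edited the pamphlet* modifies *several linguists*, but *each dataset* is not inside that relative clause — it is an argument of the matrix verb.
Clause-internal QR can adjoin the lower DP above the subject, yielding the inverse reading.
So *each dataset* > *several linguists* is among the available readings.

Yes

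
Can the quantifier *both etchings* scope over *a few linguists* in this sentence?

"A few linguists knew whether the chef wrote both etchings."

*both etchings* is embedded in the embedded question *whether the chef wrote both etchings*.
Embedded wh-clauses are opaque for QR, so the quantifier stays inside the question.
So the wide-scope reading for *both etchings* is blocked.

No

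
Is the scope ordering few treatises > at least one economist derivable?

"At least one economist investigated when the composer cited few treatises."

The target quantifier *few treatises* is part of the embedded question *when the composer cited few treatises*.
Embedded questions are wh-islands: a quantifier inside an indirect question cannot QR into the matrix clause.
The inverse ordering *few treatises* > *at least one economist* is therefore underivable.

No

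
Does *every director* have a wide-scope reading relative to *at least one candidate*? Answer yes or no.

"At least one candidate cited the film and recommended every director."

*every director* is embedded in one conjunct of the coordinate structure (*recommended every director*).
A quantifier cannot raise out of one conjunct of a coordination across the whole coordinate structure — the CSC applies to QR.
So *every director* cannot raise to a position above *at least one candidate*.
(Only the surface reading survives: one fixed candidate with respect to all the relevant directors.)

No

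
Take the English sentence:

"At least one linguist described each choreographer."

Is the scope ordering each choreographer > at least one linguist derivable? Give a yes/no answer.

Yes

*at least one linguist* and *each choreographer* are co-arguments of the matrix verb, with nothing but a clause-internal boundary between them.
Ordinary QR to a clause-peripheral position gives the wide-scope LF for the lower DP.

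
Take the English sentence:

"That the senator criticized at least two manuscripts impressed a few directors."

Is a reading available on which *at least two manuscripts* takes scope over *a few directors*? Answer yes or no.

No

*at least two manuscripts* occurs within the sentential subject *that the senator criticized at least two manuscripts*.
Subjects — clausal subjects included — are islands for extraction, and QR is no exception.
There is no licit LF on which *at least two manuscripts* c-commands *a few directors*.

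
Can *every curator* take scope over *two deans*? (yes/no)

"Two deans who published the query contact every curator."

Yes

*every curator* is a matrix argument; only *two deans* is modified by the relative clause *who published the query*, so the RC island is irrelevant to the target quantifier.
Nothing blocks QR of the lower DP to a position above the higher one, so inverse scope is available.
Both orderings are possible: *two deans* > *every curator* and *every curator* > *two deans*.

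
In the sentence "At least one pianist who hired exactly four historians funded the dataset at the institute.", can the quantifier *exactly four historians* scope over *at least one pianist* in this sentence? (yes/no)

*exactly four historians* occurs within the relative clause *who hired exactly four historians*.
QR out of a relative clause is ruled out by the relative-clause island constraint.
The inverse ordering *exactly four historians* > *at least one pianist* is therefore underivable.
(Only the surface reading survives: one fixed pianist with respect to all the relevant historians.)

No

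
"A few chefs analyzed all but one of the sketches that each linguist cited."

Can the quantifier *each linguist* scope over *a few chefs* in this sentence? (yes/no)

Structurally, *each linguist* is inside the relative clause *that each linguist cited* modifying *all but one of the sketches*.
QR out of a relative clause is ruled out by the relative-clause island constraint.
Hence only narrow scope for *each linguist* (under *a few chefs*) survives.

No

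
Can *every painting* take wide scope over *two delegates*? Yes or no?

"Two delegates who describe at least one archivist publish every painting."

The RC *who describe at least one archivist* is an island, but *every painting* is not inside it — it is the matrix object, a clausemate of *two delegates*.
No island intervenes, so both surface and inverse scope are derivable.
So *every painting* > *two delegates* is among the available readings.

Yes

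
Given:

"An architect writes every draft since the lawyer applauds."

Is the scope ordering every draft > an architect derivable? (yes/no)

Yes

Neither queried DP is inside the adjunct, so the adjunct-island constraint does not apply.
Ordinary QR to a clause-peripheral position gives the wide-scope LF for the lower DP.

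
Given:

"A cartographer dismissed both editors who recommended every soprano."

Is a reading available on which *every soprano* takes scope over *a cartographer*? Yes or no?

No

Structurally, *every soprano* is inside the relative clause *who recommended every soprano* modifying *both editors*.
The relative clause forms an island for QR, so the quantifier is confined to the head noun's restrictor.
Hence only narrow scope for *every soprano* (under *a cartographer*) survives.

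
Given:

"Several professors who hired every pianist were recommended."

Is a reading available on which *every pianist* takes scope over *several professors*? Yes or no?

No

The DP *every pianist* is contained in the relative clause *who hired every pianist*.
The relative clause forms an island for QR, so the quantifier is confined to the head noun's restrictor.
So *every pianist* cannot raise to a position above *several professors*.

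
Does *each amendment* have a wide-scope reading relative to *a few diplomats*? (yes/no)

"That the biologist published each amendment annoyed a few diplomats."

No

The DP *each amendment* is contained in the sentential subject *that the biologist published each amendment*.
The Sentential Subject Constraint rules out raising the quantifier out of the that-clause subject.
*each amendment* > *a few diplomats* would require crossing that boundary, which is illicit.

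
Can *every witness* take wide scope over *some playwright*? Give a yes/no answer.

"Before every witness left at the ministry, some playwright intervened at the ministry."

No

The target quantifier *every witness* is part of the adjunct clause *before every witness left at the ministry*.
Adverbial clauses are not L-marked, so they are barriers for QR — the quantifier cannot escape the adjunct.
So the wide-scope reading for *every witness* is blocked.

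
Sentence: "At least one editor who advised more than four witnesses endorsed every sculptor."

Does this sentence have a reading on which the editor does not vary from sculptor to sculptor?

Yes

That reading corresponds to *at least one editor* > *every sculptor*.
Nothing needs to raise for *at least one editor* > *every sculptor*, so no island constraint is at stake.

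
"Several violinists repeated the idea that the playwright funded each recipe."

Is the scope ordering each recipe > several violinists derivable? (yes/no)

No

The target quantifier *each recipe* is part of the complex NP *the idea that the playwright funded each recipe*.
A that-clause complement to a noun is an island; QR cannot cross the NP boundary.
So *each recipe* cannot raise to a position above *several violinists*.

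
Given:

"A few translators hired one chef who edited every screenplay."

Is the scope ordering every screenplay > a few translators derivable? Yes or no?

No

*every screenplay* occurs within the relative clause *who edited every screenplay* modifying *one chef*.
The relative clause forms an island for QR, so the quantifier is confined to the head noun's restrictor.
Hence only narrow scope for *every screenplay* (under *a few translators*) survives.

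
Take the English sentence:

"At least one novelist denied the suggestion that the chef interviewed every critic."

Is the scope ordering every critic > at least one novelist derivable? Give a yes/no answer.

No

*every critic* is embedded in the complex NP *the suggestion that the chef interviewed every critic*.
The complex NP is opaque for QR — the quantifier is frozen inside the noun's complement.
There is no licit LF on which *every critic* c-commands *at least one novelist*.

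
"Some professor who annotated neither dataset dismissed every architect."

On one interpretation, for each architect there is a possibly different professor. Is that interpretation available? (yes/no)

That reading corresponds to *every architect* > *some professor*.
The relative clause *who annotated neither dataset* modifies *some professor*, but *every architect* is not inside that relative clause — it is an argument of the matrix verb.
Since no island is crossed, the inverse ordering is licensed alongside surface scope.
The sentence is scopally ambiguous between *some professor* > *every architect* and *every architect* > *some professor*.

Yes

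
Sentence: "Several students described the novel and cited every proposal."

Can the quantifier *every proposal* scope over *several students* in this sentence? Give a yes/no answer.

No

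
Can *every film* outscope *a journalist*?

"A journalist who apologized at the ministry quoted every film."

Yes

The RC *who apologized at the ministry* is an island, but *every film* is not inside it — it is the matrix object, a clausemate of *a journalist*.
Nothing blocks QR of the lower DP to a position above the higher one, so inverse scope is available.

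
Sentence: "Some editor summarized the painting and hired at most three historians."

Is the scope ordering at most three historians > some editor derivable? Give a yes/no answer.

*at most three historians* sits inside one conjunct of the coordinate structure (*hired at most three historians*).
A quantifier cannot raise out of one conjunct of a coordination across the whole coordinate structure — the CSC applies to QR.
There is no licit LF on which *at most three historians* c-commands *some editor*.

No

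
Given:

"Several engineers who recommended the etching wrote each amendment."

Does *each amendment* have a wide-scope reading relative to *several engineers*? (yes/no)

Yes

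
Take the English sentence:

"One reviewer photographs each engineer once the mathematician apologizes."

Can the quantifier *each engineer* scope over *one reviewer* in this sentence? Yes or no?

*each engineer* is a matrix argument; the adjunct is an island but the target quantifier is outside it.
QR within a single clause is free, so the lower quantifier may take scope over the higher one.

Yes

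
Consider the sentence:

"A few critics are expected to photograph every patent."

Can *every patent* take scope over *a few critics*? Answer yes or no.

Raising constructions are monoclausal for scope purposes; *every patent* is not separated from *a few critics* by any island.
No island intervenes, so both surface and inverse scope are derivable.

Yes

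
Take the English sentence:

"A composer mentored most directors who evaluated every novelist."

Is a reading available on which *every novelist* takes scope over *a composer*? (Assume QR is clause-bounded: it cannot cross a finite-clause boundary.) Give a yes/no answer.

No

*every novelist* is embedded in the relative clause *who evaluated every novelist* modifying *most directors*.
QR out of a relative clause is ruled out by the relative-clause island constraint.
*every novelist* is confined to the island and cannot take scope over *a composer*.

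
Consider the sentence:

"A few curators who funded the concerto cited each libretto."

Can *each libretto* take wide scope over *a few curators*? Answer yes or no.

Although the sentence contains a relative clause (*who funded the concerto*), *each libretto* is outside it, in the matrix VP.
Nothing blocks QR of the lower DP to a position above the higher one, so inverse scope is available.
So *each libretto* > *a few curators* is among the available readings.

Yes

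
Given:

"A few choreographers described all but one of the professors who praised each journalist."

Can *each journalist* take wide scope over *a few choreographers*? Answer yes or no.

No

The DP *each journalist* is contained in the relative clause *who praised each journalist* modifying *all but one of the professors*.
Relative clauses block scope extraction: QR cannot target a position outside the modified NP.
So the wide-scope reading for *each journalist* is blocked.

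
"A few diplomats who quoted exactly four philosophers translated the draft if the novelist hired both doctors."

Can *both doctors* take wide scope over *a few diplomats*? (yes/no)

No

*both doctors* occurs within the adjunct clause *if the novelist hired both doctors*.
The adjunct-island constraint bars QR out of an adverbial clause.
So *both doctors* cannot raise to a position above *a few diplomats*.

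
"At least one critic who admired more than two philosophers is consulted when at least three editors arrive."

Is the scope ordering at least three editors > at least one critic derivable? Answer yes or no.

*at least three editors* is embedded in the adjunct clause *when at least three editors arrive*.
Adverbial clauses are not L-marked, so they are barriers for QR — the quantifier cannot escape the adjunct.
*at least three editors* > *at least one critic* would require crossing that boundary, which is illicit.
(Only the surface reading survives: one fixed critic with respect to all the relevant editors.)

No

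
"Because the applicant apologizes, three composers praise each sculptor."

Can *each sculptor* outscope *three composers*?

Yes

Neither queried DP is inside the adjunct, so the adjunct-island constraint does not apply.
With no island boundary between them, the object can take inverse scope over the subject via ordinary QR within the clause.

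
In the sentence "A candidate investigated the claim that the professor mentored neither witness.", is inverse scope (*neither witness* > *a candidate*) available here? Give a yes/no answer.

The target quantifier *neither witness* is part of the complex NP *the claim that the professor mentored neither witness*.
The complex NP is opaque for QR — the quantifier is frozen inside the noun's complement.
*neither witness* > *a candidate* would require crossing that boundary, which is illicit.

No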